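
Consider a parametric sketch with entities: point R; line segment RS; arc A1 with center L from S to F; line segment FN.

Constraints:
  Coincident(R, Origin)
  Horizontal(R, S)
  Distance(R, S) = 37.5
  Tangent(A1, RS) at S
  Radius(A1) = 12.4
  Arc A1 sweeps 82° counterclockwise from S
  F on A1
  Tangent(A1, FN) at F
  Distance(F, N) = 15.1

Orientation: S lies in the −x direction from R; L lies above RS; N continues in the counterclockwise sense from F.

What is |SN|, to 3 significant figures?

29.4

R is at the origin; RS is horizontal with |RS| = 37.5 and S on the −x side, so S = (-37.5, 0.00). The tangent condition forces LS to be normal to RS, so L = S + (0, 12.4) = (-37.5, 12.4). On A1, S sits at bearing -90° from L; an 82° counterclockwise sweep puts F at bearing -8°, so F = L + 12.4·(cos -8°, sin -8°) = (-25.2, 10.7). Tangency of A1 to FN means the radius LF is perpendicular to FN, so FN runs along (−sin -8°, cos -8°); with |FN| = 15.1, N = (-23.1, 25.6). Then |SN| = |N − S| = 29.4.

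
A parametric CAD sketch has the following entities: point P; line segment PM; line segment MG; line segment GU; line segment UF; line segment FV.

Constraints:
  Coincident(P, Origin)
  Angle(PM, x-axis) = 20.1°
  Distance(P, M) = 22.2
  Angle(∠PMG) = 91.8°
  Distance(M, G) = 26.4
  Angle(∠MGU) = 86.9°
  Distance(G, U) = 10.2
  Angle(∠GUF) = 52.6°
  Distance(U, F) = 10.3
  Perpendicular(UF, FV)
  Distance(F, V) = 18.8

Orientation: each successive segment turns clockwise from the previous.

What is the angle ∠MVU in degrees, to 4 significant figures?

58.56°

∠GUF = 52.6° gives UF at 71.40° from the x-axis; with |UF| = 10.3, F = (24.32, -10.39). UF is perpendicular to FV, so FV runs at -18.60°; with |FV| = 18.8, V = (42.14, -16.39). Then cos ∠MVU = VM·VU / (|VM||VU|), giving 58.56°.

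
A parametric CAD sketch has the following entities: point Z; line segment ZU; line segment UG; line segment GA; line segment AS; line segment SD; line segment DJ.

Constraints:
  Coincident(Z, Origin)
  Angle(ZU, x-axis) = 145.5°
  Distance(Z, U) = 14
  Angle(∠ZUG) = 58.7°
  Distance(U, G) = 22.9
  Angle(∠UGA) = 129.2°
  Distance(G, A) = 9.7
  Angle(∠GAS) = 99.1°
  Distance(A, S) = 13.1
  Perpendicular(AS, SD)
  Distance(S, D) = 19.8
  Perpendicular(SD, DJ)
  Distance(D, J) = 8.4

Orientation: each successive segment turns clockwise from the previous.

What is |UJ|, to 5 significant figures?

11.326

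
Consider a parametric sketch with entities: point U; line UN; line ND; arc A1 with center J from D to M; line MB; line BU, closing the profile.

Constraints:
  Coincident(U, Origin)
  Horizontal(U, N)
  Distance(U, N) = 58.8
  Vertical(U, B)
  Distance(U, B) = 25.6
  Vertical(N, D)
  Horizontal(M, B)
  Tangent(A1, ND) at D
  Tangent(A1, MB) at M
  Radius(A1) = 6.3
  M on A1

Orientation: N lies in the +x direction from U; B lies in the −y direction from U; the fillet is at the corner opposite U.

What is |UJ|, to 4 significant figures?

55.94

U is at the origin; U and N share the same y with |UN| = 58.8 and N on the +x side, so N = (58.80, 0.000). U and B share the same x with |UB| = 25.6 and B on the −y side, so B = (0.000, -25.60). The virtual corner opposite U is at (58.80, -25.60). Tangency of A1 to ND means the radius JD is perpendicular to ND and tangency of A1 to MB means the radius JM is perpendicular to MB, with radius 6.3, so the center J sits 6.3 in from both sides at J = (52.50, -19.30). Then |UJ| = |J − U| = 55.94.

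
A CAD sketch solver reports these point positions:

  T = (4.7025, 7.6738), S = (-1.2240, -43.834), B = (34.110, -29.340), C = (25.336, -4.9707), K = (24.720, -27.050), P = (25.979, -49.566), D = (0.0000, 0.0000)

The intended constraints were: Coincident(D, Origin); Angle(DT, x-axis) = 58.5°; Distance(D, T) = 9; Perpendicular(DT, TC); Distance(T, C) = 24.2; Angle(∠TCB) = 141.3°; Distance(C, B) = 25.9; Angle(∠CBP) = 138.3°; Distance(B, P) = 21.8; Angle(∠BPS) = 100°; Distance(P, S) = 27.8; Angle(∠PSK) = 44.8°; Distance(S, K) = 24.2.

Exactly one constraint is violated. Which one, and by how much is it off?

Distance(S, K) = 24.2 — off by 6.70.

D = (0.00, 0.00) ✓; DT at 58.50° ✓; |DT| = 9.000 ✓; ∠(DT, TC) = 90.00° ✓; |TC| = 24.20 ✓; ∠TCB = 141.3° ✓; |CB| = 25.90 ✓; ∠CBP = 138.3° ✓; |BP| = 21.80 ✓; ∠BPS = 100.0° ✓; |PS| = 27.80 ✓; ∠PSK = 44.80° ✓; |SK| = 30.90 ✗.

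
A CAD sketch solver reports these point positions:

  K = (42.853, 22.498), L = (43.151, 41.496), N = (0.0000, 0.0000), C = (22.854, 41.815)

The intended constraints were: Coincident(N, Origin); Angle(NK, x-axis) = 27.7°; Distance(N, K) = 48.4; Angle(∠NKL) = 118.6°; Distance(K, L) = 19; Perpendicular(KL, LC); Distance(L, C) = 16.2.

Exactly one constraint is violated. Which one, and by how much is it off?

Distance(L, C) = 16.2 — off by 4.10.

N = (0.00, 0.00) ✓; NK at 27.70° ✓; |NK| = 48.40 ✓; ∠NKL = 118.6° ✓; |KL| = 19.00 ✓; ∠(KL, LC) = 90.00° ✓; |LC| = 20.30 ✗.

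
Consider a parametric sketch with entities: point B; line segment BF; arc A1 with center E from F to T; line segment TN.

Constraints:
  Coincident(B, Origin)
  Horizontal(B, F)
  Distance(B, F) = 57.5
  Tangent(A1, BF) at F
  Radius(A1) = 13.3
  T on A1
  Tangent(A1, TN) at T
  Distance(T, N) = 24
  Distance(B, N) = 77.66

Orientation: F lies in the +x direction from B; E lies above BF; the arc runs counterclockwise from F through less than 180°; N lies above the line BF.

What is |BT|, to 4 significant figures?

72.28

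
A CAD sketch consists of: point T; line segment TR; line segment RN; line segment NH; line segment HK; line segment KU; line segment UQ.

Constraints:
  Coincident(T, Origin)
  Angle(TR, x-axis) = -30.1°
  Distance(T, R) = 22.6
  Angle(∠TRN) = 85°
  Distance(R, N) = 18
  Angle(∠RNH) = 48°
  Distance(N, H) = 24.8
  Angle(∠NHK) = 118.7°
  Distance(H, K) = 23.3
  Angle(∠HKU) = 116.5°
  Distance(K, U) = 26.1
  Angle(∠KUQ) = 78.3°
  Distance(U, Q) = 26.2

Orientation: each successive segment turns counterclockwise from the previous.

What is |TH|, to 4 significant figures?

4.123

T is at the origin; TR runs at -30.1° with length 22.6, so R = (19.55, -11.33). ∠TRN = 85.0° gives RN at 64.90° from the x-axis; with |RN| = 18.0, N = (27.19, 4.966). ∠RNH = 48.0° gives NH at -163.1° from the x-axis; with |NH| = 24.8, H = (3.459, -2.243). Then |TH| = |H − T| = 4.123.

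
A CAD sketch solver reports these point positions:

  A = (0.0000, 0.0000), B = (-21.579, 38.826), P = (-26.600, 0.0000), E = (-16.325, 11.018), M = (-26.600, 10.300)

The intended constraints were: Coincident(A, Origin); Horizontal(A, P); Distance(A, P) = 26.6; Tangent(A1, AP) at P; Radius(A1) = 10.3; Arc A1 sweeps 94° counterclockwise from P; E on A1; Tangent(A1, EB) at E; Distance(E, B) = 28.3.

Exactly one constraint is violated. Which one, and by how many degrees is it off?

Tangent(A1, EB) at E — off by 6.70°.

A = (0.00, 0.00) ✓; A.y = 0.00, P.y = 0.00 ✓; |AP| = 26.60 ✓; ∠(MP, PA) = 90.00° ✓; |MP| = 10.30 ✓; bearing(M→E) − bearing(M→P) = 94.00° ✓; |ME| = 10.30 ✓; ∠(ME, EB) = 83.30° ✗; |EB| = 28.30 ✓.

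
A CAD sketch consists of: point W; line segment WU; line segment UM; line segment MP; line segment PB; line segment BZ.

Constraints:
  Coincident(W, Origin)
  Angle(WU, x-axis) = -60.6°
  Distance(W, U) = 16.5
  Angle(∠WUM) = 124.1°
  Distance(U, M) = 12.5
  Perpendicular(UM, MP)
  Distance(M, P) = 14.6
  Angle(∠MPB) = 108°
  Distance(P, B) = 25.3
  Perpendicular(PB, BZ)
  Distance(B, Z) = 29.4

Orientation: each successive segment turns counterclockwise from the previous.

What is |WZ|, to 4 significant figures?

22.33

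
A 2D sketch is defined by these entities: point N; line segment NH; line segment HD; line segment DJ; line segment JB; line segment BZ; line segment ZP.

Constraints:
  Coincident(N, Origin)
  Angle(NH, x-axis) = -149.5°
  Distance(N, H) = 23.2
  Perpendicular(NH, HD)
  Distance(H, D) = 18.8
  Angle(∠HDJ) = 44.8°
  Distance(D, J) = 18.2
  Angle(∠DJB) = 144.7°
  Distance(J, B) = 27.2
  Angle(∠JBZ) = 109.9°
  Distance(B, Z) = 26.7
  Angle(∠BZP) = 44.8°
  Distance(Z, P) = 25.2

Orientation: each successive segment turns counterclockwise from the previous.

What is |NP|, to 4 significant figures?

24.35

N is at the origin; NH runs at -149.5° with length 23.2, so H = (-19.99, -11.77). The perpendicularity gives HD at right angles to NH, so HD runs at -59.50°; with |HD| = 18.8, D = (-10.45, -27.97). ∠HDJ = 44.8° gives DJ at 75.70° from the x-axis; with |DJ| = 18.2, J = (-5.953, -10.34). ∠DJB = 144.7° gives JB at 111.0° from the x-axis; with |JB| = 27.2, B = (-15.70, 15.06). ∠JBZ = 109.9° gives BZ at -178.9° from the x-axis; with |BZ| = 26.7, Z = (-42.40, 14.54). ∠BZP = 44.8° gives ZP at -43.70° from the x-axis; with |ZP| = 25.2, P = (-24.18, -2.867). Then |NP| = |P − N| = 24.35.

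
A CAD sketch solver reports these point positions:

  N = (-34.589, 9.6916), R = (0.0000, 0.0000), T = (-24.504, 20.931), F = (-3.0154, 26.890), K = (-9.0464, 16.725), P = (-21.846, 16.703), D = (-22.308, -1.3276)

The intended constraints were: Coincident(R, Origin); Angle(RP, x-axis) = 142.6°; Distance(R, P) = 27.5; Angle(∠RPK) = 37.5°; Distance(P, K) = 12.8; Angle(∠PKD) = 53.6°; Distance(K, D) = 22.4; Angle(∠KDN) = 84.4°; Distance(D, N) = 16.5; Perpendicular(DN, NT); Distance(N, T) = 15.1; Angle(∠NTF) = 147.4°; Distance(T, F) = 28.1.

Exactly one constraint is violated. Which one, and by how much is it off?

Distance(T, F) = 28.1 — off by 5.80.

R = (0.00, 0.00) ✓; RP at 142.6° ✓; |RP| = 27.50 ✓; ∠RPK = 37.50° ✓; |PK| = 12.80 ✓; ∠PKD = 53.60° ✓; |KD| = 22.40 ✓; ∠KDN = 84.40° ✓; |DN| = 16.50 ✓; ∠(DN, NT) = 90.00° ✓; |NT| = 15.10 ✓; ∠NTF = 147.4° ✓; |TF| = 22.30 ✗.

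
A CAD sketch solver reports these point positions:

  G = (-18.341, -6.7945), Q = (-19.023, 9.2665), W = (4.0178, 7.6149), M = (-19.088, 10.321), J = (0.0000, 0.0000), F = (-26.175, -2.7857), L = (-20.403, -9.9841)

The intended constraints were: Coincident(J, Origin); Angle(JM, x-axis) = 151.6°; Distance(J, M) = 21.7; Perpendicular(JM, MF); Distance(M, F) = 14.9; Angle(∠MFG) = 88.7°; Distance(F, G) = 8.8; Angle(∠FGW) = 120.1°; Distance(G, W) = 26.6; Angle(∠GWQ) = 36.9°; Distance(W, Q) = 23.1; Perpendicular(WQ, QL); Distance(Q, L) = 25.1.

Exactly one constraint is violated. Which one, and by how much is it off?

Distance(Q, L) = 25.1 — off by 5.80.

J = (0.00, 0.00) ✓; JM at 151.6° ✓; |JM| = 21.70 ✓; ∠(JM, MF) = 90.00° ✓; |MF| = 14.90 ✓; ∠MFG = 88.70° ✓; |FG| = 8.800 ✓; ∠FGW = 120.1° ✓; |GW| = 26.60 ✓; ∠GWQ = 36.90° ✓; |WQ| = 23.10 ✓; ∠(WQ, QL) = 90.00° ✓; |QL| = 19.30 ✗.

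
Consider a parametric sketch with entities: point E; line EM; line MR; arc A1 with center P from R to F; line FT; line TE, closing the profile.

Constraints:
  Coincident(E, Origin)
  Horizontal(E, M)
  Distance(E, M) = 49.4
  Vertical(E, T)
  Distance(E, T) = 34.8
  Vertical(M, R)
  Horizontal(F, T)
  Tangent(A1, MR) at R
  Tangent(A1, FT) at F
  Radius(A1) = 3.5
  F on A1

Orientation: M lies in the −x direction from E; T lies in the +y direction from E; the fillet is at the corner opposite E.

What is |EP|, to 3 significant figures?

55.6

E is at the origin; EM is horizontal with |EM| = 49.4 and M on the −x side, so M = (-49.4, 0.00). E and T share the same x with |ET| = 34.8 and T on the +y side, so T = (0.00, 34.8). The virtual corner opposite E is at (-49.4, 34.8). Since A1 is tangent to MR there, PR ⟂ MR and A1 meets FT tangentially, so PF is at right angles to FT, with radius 3.5, so the center P sits 3.5 in from both sides at P = (-45.9, 31.3). Then |EP| = |P − E| = 55.6.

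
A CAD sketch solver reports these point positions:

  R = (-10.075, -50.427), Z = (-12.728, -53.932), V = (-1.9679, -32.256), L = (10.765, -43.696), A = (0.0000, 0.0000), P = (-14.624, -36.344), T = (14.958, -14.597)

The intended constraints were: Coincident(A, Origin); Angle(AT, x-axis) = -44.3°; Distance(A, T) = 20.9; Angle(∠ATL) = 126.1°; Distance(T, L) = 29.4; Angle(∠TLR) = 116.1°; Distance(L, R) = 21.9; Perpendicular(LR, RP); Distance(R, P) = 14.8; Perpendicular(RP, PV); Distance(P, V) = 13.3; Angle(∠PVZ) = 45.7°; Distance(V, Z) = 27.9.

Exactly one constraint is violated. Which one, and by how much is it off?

Distance(V, Z) = 27.9 — off by 3.70.

A = (0.00, 0.00) ✓; AT at -44.30° ✓; |AT| = 20.90 ✓; ∠ATL = 126.1° ✓; |TL| = 29.40 ✓; ∠TLR = 116.1° ✓; |LR| = 21.90 ✓; ∠(LR, RP) = 90.00° ✓; |RP| = 14.80 ✓; ∠(RP, PV) = 90.00° ✓; |PV| = 13.30 ✓; ∠PVZ = 45.70° ✓; |VZ| = 24.20 ✗.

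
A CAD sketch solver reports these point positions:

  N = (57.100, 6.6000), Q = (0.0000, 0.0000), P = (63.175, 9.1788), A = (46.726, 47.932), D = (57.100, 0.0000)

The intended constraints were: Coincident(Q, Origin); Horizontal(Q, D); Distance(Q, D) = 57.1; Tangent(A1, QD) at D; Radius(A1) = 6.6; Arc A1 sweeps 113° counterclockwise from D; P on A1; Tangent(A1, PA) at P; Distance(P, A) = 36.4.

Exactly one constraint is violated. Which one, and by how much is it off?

Distance(P, A) = 36.4 — off by 5.70.

Q = (0.00, 0.00) ✓; Q.y = 0.00, D.y = 0.00 ✓; |QD| = 57.10 ✓; ∠(ND, DQ) = 90.00° ✓; |ND| = 6.600 ✓; bearing(N→P) − bearing(N→D) = 113.0° ✓; |NP| = 6.600 ✓; ∠(NP, PA) = 90.00° ✓; |PA| = 42.10 ✗.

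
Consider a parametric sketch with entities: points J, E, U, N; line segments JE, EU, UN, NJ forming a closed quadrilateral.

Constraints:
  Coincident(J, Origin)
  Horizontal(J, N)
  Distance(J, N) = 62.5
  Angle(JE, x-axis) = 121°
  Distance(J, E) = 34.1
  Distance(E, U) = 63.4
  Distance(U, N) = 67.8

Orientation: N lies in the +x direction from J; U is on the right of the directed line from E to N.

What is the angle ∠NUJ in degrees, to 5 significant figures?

66.854°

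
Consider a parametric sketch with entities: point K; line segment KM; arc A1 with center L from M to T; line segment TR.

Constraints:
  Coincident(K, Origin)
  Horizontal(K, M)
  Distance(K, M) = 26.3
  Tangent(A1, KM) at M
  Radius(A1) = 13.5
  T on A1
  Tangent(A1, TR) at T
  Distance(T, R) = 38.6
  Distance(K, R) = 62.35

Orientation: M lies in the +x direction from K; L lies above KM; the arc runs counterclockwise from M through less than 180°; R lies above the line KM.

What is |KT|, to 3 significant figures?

42.8

K is at the origin; K and M share the same y with |KM| = 26.3 and M on the +x side, so M = (26.3, 0.00). Since A1 is tangent to KM there, LM ⟂ KM, so L = M + (0, 13.5) = (26.3, 13.5). Since LT ⟂ TR (tangency), |LR| = √(13.5² + 38.6²) = 40.9 regardless of where T sits on A1. So R lies on both circle(K, 62.35) and circle(L, 40.9); the above-KM intersection is R = (30.9, 54.1). T is the foot of the tangent from R: T = (39.5, 16.5).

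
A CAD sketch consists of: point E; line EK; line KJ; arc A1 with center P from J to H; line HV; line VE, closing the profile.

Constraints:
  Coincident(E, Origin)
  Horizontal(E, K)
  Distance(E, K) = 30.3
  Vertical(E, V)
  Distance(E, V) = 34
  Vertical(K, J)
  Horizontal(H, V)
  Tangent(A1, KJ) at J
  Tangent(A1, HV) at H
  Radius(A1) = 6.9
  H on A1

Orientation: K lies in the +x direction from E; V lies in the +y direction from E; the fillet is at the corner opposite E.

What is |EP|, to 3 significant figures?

35.8

E is at the origin; EK is horizontal with |EK| = 30.3 and K on the +x side, so K = (30.3, 0.00). EV is vertical with |EV| = 34.0 and V on the +y side, so V = (0.00, 34.0). The virtual corner opposite E is at (30.3, 34.0). A1 meets KJ tangentially, so PJ is at right angles to KJ and A1 meets HV tangentially, so PH is at right angles to HV, with radius 6.9, so the center P sits 6.9 in from both sides at P = (23.4, 27.1). Then |EP| = |P − E| = 35.8.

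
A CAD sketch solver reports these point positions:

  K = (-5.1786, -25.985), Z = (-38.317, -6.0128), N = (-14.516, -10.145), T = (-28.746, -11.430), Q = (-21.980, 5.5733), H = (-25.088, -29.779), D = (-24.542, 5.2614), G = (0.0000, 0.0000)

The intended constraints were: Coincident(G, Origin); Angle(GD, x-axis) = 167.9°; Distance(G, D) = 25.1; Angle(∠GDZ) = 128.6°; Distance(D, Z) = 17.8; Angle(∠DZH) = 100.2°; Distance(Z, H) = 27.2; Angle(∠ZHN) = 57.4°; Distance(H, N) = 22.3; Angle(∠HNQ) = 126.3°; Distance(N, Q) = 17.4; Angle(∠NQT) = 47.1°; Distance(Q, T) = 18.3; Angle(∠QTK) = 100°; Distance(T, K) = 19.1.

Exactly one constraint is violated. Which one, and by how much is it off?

Distance(T, K) = 19.1 — off by 8.60.

G = (0.00, 0.00) ✓; GD at 167.9° ✓; |GD| = 25.10 ✓; ∠GDZ = 128.6° ✓; |DZ| = 17.80 ✓; ∠DZH = 100.2° ✓; |ZH| = 27.20 ✓; ∠ZHN = 57.40° ✓; |HN| = 22.30 ✓; ∠HNQ = 126.3° ✓; |NQ| = 17.40 ✓; ∠NQT = 47.10° ✓; |QT| = 18.30 ✓; ∠QTK = 100.0° ✓; |TK| = 27.70 ✗.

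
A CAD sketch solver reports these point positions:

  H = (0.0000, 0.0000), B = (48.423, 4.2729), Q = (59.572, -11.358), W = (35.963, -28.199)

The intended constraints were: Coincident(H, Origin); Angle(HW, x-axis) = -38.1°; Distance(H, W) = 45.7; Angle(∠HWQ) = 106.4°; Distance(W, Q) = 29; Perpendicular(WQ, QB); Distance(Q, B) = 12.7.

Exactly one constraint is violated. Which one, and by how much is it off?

Distance(Q, B) = 12.7 — off by 6.50.

H = (0.00, 0.00) ✓; HW at -38.10° ✓; |HW| = 45.70 ✓; ∠HWQ = 106.4° ✓; |WQ| = 29.00 ✓; ∠(WQ, QB) = 90.00° ✓; |QB| = 19.20 ✗.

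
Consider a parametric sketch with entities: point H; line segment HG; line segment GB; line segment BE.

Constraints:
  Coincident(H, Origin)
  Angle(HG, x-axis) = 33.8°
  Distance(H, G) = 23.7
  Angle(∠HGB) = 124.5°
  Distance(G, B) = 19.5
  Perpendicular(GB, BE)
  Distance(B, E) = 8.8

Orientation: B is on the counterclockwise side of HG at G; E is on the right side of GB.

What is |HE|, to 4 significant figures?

43.44

H is at the origin; HG runs at 33.8° with length 23.7, so G = 23.7·(cos 33.8°, sin 33.8°) = (19.69, 13.18). ∠HGB = 124.5°, so GB runs at 33.8° + (180° − 124.5°) = 89.30° from the x-axis; with |GB| = 19.5, B = G + 19.5·(cos 89.30°, sin 89.30°) = (19.93, 32.68). GB is perpendicular to BE; with |BE| = 8.8 on the right of GB, E = B + 8.8·(0.9999, -0.01222) = (28.73, 32.58). Then |HE| = |E − H| = 43.44.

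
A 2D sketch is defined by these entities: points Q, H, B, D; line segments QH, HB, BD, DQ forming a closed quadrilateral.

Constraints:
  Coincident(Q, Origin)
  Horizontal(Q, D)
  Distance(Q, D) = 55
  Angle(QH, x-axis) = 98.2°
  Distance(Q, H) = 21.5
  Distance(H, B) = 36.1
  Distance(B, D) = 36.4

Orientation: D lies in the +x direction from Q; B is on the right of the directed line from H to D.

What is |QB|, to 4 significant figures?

20.54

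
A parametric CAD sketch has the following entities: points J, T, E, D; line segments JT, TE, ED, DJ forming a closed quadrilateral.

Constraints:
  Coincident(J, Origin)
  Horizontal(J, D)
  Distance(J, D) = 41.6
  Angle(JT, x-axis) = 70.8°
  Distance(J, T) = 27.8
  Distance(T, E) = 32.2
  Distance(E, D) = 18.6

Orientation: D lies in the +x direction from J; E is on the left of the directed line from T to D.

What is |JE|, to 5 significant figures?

44.470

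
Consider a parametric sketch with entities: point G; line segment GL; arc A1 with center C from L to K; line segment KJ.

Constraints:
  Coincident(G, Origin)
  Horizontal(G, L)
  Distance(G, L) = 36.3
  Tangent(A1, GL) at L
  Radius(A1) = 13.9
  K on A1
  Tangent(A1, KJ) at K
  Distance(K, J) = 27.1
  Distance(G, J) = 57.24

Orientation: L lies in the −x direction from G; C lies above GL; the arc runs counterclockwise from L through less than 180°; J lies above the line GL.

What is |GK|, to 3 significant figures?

31.3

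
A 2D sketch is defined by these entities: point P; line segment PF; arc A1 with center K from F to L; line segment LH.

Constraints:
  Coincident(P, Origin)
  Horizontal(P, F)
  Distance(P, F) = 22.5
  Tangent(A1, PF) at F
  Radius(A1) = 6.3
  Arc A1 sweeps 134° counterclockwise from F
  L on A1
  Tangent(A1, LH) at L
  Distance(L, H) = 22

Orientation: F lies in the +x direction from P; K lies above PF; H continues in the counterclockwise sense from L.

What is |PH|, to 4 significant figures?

28.99

P is at the origin; P and F share the same y with |PF| = 22.5 and F on the +x side, so F = (22.50, 0.000). The tangent condition forces KF to be normal to PF, so K = F + (0, 6.3) = (22.50, 6.300). On A1, F sits at bearing -90° from K; a 134° counterclockwise sweep puts L at bearing 44°, so L = K + 6.3·(cos 44°, sin 44°) = (27.03, 10.68). A1 meets LH tangentially, so KL is at right angles to LH, so LH runs along (−sin 44°, cos 44°); with |LH| = 22.0, H = (11.75, 26.50). Then |PH| = |H − P| = 28.99.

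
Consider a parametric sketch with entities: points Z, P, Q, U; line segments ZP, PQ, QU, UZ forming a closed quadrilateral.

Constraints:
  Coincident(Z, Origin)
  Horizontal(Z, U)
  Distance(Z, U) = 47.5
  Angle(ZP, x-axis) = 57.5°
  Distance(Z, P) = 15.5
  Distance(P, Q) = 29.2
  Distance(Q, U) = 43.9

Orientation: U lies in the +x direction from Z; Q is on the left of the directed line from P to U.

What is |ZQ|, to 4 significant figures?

44.70

Checks: |PQ| = 29.20 ✓; |QU| = 43.90 ✓.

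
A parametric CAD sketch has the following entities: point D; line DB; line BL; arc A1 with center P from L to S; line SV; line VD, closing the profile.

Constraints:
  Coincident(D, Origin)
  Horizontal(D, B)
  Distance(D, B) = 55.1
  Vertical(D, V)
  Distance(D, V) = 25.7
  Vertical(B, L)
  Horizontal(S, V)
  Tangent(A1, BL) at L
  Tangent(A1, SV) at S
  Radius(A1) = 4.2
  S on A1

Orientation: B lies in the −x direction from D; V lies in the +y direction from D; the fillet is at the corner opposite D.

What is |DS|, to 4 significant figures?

57.02

D is at the origin; DB is horizontal with |DB| = 55.1 and B on the −x side, so B = (-55.10, 0.000). D and V share the same x with |DV| = 25.7 and V on the +y side, so V = (0.000, 25.70). The virtual corner opposite D is at (-55.10, 25.70). The tangent condition forces PL to be normal to BL and the tangent condition forces PS to be normal to SV, with radius 4.2, so the center P sits 4.2 in from both sides at P = (-50.90, 21.50). That places the tangent points at L = (-55.10, 21.50) on BL and S = (-50.90, 25.70) on SV. Then |DS| = |S − D| = 57.02.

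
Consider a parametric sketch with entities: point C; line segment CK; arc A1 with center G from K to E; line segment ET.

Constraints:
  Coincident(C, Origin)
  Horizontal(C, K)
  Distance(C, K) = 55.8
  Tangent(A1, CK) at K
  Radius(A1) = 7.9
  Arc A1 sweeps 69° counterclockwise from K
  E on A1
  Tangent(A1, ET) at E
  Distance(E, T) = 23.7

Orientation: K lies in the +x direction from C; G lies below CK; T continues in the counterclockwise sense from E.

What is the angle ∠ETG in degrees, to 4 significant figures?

18.43°

On A1, K sits at bearing 90° from G; a 69° counterclockwise sweep puts E at bearing 159°, so E = G + 7.9·(cos 159°, sin 159°) = (48.42, -5.069). The tangent condition forces GE to be normal to ET, so ET runs along (−sin 159°, cos 159°); with |ET| = 23.7, T = (39.93, -27.19). Then cos ∠ETG = TE·TG / (|TE||TG|), giving 18.43°.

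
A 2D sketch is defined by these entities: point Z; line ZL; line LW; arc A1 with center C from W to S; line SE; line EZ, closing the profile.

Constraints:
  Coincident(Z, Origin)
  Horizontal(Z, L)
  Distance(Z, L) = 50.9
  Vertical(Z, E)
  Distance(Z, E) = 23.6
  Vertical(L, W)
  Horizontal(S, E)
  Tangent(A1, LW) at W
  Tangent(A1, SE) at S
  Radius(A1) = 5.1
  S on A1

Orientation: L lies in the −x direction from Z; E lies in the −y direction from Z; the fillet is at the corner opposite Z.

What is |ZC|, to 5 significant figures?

49.395

Z is at the origin; Z and L share the same y with |ZL| = 50.9 and L on the −x side, so L = (-50.900, 0.0000). ZE is vertical with |ZE| = 23.6 and E on the −y side, so E = (0.0000, -23.600). The virtual corner opposite Z is at (-50.900, -23.600). Since A1 is tangent to LW there, CW ⟂ LW and tangency of A1 to SE means the radius CS is perpendicular to SE, with radius 5.1, so the center C sits 5.1 in from both sides at C = (-45.800, -18.500). Then |ZC| = |C − Z| = 49.395.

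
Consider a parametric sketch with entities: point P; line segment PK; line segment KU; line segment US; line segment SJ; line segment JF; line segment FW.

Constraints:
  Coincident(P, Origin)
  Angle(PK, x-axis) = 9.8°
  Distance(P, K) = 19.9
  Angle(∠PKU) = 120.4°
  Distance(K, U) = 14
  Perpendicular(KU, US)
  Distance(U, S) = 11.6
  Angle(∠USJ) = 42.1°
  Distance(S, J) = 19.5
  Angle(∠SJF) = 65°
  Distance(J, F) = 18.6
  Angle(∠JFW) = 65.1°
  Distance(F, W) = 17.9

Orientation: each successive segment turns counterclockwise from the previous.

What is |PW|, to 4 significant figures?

27.47

P is at the origin; PK runs at 9.8° with length 19.9, so K = (19.61, 3.387). ∠PKU = 120.4° gives KU at 69.40° from the x-axis; with |KU| = 14.0, U = (24.54, 16.49). KU is perpendicular to US, so US runs at 159.4°; with |US| = 11.6, S = (13.68, 20.57). ∠USJ = 42.1° gives SJ at -62.70° from the x-axis; with |SJ| = 19.5, J = (22.62, 3.245). ∠SJF = 65.0° gives JF at 52.30° from the x-axis; with |JF| = 18.6, F = (34.00, 17.96). ∠JFW = 65.1° gives FW at 167.2° from the x-axis; with |FW| = 17.9, W = (16.54, 21.93). Then |PW| = |W − P| = 27.47.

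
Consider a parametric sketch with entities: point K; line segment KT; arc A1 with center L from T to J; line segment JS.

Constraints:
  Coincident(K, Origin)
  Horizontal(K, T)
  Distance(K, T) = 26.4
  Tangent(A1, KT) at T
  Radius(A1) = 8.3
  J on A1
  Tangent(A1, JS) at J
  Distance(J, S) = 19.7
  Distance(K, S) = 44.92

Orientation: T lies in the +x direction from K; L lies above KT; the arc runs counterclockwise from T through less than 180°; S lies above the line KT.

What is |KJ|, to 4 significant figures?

35.61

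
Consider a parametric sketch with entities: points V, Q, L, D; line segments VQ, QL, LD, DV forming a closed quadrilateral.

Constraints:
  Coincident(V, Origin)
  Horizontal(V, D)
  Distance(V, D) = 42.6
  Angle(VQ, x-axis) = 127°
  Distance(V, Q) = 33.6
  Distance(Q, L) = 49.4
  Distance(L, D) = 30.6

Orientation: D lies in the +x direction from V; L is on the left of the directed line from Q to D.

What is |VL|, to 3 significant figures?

40.1

Checks: |QL| = 49.40 ✓; |LD| = 30.60 ✓.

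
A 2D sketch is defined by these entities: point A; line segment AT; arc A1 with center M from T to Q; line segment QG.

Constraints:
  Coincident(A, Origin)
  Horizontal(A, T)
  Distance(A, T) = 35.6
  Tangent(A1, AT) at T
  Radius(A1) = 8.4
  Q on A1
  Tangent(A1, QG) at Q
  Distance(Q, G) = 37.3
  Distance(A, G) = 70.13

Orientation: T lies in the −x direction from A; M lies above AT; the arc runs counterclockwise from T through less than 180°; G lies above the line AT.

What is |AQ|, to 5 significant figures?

33.456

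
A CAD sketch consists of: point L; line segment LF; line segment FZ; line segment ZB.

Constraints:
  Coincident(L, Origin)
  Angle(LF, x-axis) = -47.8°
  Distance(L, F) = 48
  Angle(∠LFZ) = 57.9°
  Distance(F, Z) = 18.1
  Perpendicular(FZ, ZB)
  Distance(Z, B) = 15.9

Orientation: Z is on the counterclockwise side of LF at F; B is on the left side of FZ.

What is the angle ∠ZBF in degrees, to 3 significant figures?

48.7°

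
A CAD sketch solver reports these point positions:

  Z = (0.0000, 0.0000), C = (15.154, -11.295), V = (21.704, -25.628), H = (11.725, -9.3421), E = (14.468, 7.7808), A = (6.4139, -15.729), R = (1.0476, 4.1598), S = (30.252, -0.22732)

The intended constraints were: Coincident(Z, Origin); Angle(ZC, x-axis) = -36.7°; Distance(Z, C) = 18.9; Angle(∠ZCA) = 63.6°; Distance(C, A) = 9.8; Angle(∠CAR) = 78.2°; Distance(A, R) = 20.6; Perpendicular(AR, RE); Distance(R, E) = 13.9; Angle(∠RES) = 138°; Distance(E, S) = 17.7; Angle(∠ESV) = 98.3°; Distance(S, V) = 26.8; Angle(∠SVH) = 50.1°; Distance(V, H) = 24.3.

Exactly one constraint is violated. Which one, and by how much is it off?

Distance(V, H) = 24.3 — off by 5.20.

Z = (0.00, 0.00) ✓; ZC at -36.70° ✓; |ZC| = 18.90 ✓; ∠ZCA = 63.60° ✓; |CA| = 9.800 ✓; ∠CAR = 78.20° ✓; |AR| = 20.60 ✓; ∠(AR, RE) = 90.00° ✓; |RE| = 13.90 ✓; ∠RES = 138.0° ✓; |ES| = 17.70 ✓; ∠ESV = 98.30° ✓; |SV| = 26.80 ✓; ∠SVH = 50.10° ✓; |VH| = 19.10 ✗.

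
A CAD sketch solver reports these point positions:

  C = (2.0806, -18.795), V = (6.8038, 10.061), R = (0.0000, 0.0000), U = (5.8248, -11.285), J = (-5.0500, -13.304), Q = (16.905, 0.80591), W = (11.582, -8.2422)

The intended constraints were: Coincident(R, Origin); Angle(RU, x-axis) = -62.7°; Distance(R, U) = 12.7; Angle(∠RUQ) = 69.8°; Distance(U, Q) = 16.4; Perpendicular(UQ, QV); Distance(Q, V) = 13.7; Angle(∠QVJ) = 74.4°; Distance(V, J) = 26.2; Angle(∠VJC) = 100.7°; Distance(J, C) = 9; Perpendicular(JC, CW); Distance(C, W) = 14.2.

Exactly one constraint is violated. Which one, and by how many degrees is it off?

Perpendicular(JC, CW) — off by 4.40°.

R = (0.00, 0.00) ✓; RU at -62.70° ✓; |RU| = 12.70 ✓; ∠RUQ = 69.80° ✓; |UQ| = 16.40 ✓; ∠(UQ, QV) = 90.01° ✓; |QV| = 13.70 ✓; ∠QVJ = 74.40° ✓; |VJ| = 26.20 ✓; ∠VJC = 100.7° ✓; |JC| = 9.000 ✓; ∠(JC, CW) = 85.60° ✗; |CW| = 14.20 ✓.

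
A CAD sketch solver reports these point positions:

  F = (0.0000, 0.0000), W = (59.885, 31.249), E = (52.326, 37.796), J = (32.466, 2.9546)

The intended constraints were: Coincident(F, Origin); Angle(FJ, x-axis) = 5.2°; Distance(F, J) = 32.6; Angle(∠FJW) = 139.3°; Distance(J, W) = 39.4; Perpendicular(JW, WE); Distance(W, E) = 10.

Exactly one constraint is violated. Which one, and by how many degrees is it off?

Perpendicular(JW, WE) — off by 3.20°.

F = (0.00, 0.00) ✓; FJ at 5.200° ✓; |FJ| = 32.60 ✓; ∠FJW = 139.3° ✓; |JW| = 39.40 ✓; ∠(JW, WE) = 93.20° ✗; |WE| = 10.00 ✓.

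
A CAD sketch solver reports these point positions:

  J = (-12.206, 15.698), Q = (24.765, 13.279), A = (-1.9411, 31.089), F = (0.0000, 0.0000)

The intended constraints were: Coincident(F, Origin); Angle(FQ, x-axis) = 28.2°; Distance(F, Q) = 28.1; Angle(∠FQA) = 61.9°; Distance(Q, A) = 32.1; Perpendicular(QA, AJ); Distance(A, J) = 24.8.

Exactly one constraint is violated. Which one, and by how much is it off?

Distance(A, J) = 24.8 — off by 6.30.

F = (0.00, 0.00) ✓; FQ at 28.20° ✓; |FQ| = 28.10 ✓; ∠FQA = 61.90° ✓; |QA| = 32.10 ✓; ∠(QA, AJ) = 90.00° ✓; |AJ| = 18.50 ✗.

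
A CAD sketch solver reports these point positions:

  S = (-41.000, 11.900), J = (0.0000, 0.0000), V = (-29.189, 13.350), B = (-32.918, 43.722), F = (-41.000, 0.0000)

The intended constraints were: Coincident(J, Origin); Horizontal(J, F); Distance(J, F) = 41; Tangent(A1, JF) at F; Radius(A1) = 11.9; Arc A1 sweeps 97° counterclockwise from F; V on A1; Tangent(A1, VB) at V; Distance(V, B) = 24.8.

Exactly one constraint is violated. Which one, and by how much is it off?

Distance(V, B) = 24.8 — off by 5.80.

J = (0.00, 0.00) ✓; J.y = 0.00, F.y = 0.00 ✓; |JF| = 41.00 ✓; ∠(SF, FJ) = 90.00° ✓; |SF| = 11.90 ✓; bearing(S→V) − bearing(S→F) = 97.00° ✓; |SV| = 11.90 ✓; ∠(SV, VB) = 90.00° ✓; |VB| = 30.60 ✗.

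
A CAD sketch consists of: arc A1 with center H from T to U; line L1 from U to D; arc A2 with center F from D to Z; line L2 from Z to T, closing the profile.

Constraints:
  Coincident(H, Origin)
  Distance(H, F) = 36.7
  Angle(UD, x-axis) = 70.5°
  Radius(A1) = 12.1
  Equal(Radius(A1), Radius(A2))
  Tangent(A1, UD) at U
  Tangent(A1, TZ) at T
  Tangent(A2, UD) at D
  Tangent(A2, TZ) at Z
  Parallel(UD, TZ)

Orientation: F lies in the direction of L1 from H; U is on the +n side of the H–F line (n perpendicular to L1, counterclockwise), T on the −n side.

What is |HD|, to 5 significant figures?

38.643

The slot axis is L1's direction at 70.5°, so u = (cos 70.5°, sin 70.5°) = (0.33381, 0.94264) and n = (−sin 70.5°, cos 70.5°) = (-0.94264, 0.33381). H is at the origin and F lies 36.7 along u from H, so F = 36.7·u = (12.251, 34.595). Tangency of A1 to both parallel lines with radius 12.1 puts U and T at H ± 12.1·n: U = (-11.406, 4.0391), T = (11.406, -4.0391). Equal radii place D and Z the same way about F: D = F + 12.1·n = (0.84475, 38.634), Z = F − 12.1·n = (23.657, 30.556). Then |HD| = |D − H| = 38.643.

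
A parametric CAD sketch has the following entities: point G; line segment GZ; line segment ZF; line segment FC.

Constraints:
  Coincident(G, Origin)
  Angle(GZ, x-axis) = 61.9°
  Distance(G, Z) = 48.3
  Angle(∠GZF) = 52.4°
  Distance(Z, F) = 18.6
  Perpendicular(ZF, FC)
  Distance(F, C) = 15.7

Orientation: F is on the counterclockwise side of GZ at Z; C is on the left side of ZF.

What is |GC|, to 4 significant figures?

25.05

G is at the origin; GZ runs at 61.9° with length 48.3, so Z = 48.3·(cos 61.9°, sin 61.9°) = (22.75, 42.61). ∠GZF = 52.4°, so ZF runs at 61.9° + (180° − 52.4°) = 189.5° from the x-axis; with |ZF| = 18.6, F = Z + 18.6·(cos 189.5°, sin 189.5°) = (4.405, 39.54). The perpendicularity gives FC at right angles to ZF; with |FC| = 15.7 on the left of ZF, C = F + 15.7·(0.1650, -0.9863) = (6.996, 24.05). Then |GC| = |C − G| = 25.05.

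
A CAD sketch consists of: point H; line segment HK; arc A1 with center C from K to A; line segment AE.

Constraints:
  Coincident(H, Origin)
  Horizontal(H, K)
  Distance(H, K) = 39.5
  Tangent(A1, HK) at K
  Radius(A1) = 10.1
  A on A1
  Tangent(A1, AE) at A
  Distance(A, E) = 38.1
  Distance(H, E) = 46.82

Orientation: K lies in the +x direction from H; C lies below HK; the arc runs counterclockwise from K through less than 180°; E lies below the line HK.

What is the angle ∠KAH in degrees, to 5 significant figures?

130.92°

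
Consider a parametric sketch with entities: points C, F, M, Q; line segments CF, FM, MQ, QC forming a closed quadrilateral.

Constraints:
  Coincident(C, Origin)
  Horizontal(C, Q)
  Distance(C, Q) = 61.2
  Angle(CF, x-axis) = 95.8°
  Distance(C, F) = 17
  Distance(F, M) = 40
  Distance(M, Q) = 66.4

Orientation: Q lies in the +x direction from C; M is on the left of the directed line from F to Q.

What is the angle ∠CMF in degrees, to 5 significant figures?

10.765°

C is at the origin; C and Q share the same y with |CQ| = 61.2 and Q in +x, so Q = (61.2, 0). CF runs at 95.8° with |CF| = 17.0, so F = (-1.7180, 16.913). M is determined by |FM| = 40.0 and |MQ| = 66.4 together: it lies at the intersection of circle(F, 40.0) and circle(Q, 66.4). With |FQ| = 65.151, the foot of the radical line on FQ is 11.019 from F and the perpendicular offset is √(40.0² − 11.019²) = 38.452. Taking the left-of-FQ solution: M = (18.905, 51.187).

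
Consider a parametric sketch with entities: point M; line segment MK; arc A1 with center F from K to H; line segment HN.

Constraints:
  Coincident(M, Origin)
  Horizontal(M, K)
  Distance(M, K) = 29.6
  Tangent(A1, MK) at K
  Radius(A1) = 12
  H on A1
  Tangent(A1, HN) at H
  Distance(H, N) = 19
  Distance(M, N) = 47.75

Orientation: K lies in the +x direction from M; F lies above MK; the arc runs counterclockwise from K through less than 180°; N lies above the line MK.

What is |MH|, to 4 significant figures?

43.94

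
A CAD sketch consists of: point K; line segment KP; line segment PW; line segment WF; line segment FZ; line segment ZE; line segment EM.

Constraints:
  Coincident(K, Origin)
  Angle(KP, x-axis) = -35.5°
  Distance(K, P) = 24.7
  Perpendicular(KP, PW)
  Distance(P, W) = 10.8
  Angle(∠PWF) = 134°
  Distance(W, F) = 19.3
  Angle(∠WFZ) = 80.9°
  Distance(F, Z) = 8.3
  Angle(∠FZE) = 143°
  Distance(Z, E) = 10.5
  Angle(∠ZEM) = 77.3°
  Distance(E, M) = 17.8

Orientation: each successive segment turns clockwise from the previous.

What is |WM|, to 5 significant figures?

1.2265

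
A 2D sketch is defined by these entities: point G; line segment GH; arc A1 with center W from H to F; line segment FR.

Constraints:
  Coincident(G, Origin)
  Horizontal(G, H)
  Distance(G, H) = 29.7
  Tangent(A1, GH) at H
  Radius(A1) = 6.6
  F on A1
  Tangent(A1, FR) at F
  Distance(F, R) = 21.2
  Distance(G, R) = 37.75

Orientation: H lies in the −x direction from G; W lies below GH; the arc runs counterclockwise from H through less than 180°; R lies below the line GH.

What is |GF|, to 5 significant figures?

36.786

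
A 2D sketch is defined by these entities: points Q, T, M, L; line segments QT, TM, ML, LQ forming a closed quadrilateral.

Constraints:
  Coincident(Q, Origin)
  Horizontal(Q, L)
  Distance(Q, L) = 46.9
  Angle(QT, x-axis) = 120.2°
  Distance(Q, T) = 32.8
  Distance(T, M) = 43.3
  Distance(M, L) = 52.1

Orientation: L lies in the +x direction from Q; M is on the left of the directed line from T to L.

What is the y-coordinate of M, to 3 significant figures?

46.3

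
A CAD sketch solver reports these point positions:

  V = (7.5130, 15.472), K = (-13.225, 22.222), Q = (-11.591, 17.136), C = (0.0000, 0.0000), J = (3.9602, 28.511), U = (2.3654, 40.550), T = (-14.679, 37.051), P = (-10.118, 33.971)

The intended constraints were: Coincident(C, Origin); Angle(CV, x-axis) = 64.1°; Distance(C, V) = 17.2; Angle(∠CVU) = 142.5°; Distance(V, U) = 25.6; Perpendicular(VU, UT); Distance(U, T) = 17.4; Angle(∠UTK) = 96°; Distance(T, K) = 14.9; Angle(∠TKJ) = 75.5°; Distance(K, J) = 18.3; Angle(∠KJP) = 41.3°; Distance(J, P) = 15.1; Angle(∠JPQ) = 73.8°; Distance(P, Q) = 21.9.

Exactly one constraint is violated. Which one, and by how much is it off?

Distance(P, Q) = 21.9 — off by 5.00.

C = (0.00, 0.00) ✓; CV at 64.10° ✓; |CV| = 17.20 ✓; ∠CVU = 142.5° ✓; |VU| = 25.60 ✓; ∠(VU, UT) = 90.00° ✓; |UT| = 17.40 ✓; ∠UTK = 96.00° ✓; |TK| = 14.90 ✓; ∠TKJ = 75.50° ✓; |KJ| = 18.30 ✓; ∠KJP = 41.30° ✓; |JP| = 15.10 ✓; ∠JPQ = 73.80° ✓; |PQ| = 16.90 ✗.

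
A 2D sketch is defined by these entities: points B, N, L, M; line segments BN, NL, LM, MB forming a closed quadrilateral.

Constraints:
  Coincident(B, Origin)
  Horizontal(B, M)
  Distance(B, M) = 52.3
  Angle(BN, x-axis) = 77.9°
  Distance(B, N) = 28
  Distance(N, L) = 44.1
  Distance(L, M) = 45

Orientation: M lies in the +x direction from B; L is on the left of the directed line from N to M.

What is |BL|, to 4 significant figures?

64.42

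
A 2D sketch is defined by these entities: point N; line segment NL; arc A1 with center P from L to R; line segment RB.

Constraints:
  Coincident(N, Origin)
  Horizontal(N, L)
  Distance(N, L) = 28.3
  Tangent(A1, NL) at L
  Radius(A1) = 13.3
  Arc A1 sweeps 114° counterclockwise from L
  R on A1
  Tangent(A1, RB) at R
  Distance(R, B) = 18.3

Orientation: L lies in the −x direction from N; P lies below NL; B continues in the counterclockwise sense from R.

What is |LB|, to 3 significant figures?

35.7

N is at the origin; N and L share the same y with |NL| = 28.3 and L on the −x side, so L = (-28.3, 0.00). A1 meets NL tangentially, so PL is at right angles to NL, so P = L + (0, -13.3) = (-28.3, -13.3). On A1, L sits at bearing 90° from P; a 114° counterclockwise sweep puts R at bearing 204°, so R = P + 13.3·(cos 204°, sin 204°) = (-40.5, -18.7). A1 meets RB tangentially, so PR is at right angles to RB, so RB runs along (−sin 204°, cos 204°); with |RB| = 18.3, B = (-33.0, -35.4). Then |LB| = |B − L| = 35.7.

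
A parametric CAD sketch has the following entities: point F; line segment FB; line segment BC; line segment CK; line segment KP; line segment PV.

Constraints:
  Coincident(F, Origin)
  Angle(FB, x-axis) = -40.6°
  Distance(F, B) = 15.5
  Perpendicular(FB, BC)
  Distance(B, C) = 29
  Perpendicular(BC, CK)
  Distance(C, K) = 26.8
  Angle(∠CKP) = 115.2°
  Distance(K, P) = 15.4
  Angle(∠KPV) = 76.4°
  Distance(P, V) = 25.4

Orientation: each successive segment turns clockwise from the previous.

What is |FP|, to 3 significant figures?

23.4

F is at the origin; FB runs at -40.6° with length 15.5, so B = (11.8, -10.1). FB is perpendicular to BC, so BC runs at -131°; with |BC| = 29.0, C = (-7.10, -32.1). The perpendicularity gives CK at right angles to BC, so CK runs at 139°; with |CK| = 26.8, K = (-27.5, -14.7). ∠CKP = 115.2° gives KP at 74.6° from the x-axis; with |KP| = 15.4, P = (-23.4, 0.182). Then |FP| = |P − F| = 23.4.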